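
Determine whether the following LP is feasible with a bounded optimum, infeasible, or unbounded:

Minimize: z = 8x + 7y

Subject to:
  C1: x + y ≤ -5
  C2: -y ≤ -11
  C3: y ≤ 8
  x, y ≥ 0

Infeasible (no feasible solution exists)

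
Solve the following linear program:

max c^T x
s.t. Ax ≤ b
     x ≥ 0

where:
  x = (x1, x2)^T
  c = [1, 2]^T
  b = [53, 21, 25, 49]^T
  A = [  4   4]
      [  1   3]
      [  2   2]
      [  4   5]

Evaluate the objective at each vertex of the feasible region:
  z(0, 0) = 0
  z(12.25, 0) = 12.25
  z(6, 5) = 16  ←
  z(0, 7) = 14
The maximum is at x1 = 6, x2 = 5.

x1 = 6, x2 = 5, z = 16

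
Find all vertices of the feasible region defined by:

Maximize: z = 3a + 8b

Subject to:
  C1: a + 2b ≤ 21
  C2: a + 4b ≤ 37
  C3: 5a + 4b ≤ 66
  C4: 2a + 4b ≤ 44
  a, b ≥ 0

(0, 0), (13.2, 0), (8, 6.5), (5, 8), (0, 9.25)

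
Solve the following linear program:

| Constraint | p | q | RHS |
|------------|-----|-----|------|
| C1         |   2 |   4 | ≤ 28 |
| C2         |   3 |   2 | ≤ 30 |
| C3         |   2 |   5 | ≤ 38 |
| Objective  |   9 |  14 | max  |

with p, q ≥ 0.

Evaluate the objective at each vertex of the feasible region:
  z(0, 0) = 0
  z(10, 0) = 90
  z(8, 3) = 114  ←
  z(0, 7) = 98
The maximum is at p = 8, q = 3.

p = 8, q = 3, z = 114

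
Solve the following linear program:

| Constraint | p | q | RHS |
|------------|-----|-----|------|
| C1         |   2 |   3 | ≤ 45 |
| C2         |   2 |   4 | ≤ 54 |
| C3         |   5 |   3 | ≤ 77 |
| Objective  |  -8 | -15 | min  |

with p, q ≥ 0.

Evaluate the objective at each vertex of the feasible region:
  z(0, 0) = 0
  z(15.4, 0) = -123.2
  z(10.67, 7.889) = -203.7
  z(9, 9) = -207  ←
  z(0, 13.5) = -202.5
The minimum is at p = 9, q = 9.

p = 9, q = 9, z = -207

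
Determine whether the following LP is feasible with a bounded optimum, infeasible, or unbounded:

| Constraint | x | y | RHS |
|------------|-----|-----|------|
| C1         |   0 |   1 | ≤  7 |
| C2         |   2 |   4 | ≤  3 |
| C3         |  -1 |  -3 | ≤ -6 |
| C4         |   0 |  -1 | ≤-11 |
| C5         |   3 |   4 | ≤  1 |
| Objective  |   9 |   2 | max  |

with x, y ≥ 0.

Infeasible (no feasible solution exists)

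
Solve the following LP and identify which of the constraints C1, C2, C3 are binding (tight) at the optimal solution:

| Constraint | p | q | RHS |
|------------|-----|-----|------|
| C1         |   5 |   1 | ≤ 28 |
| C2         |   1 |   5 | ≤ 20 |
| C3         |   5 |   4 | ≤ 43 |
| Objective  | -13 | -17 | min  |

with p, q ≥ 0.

At p = 5, q = 3, compute slack b - a·x for each constraint:
  C1: 28 − 28 = 0  (binding)
  C2: 20 − 20 = 0  (binding)
  C3: 43 − 37 = 6  (slack)

Optimal: p = 5, q = 3
Binding: C1, C2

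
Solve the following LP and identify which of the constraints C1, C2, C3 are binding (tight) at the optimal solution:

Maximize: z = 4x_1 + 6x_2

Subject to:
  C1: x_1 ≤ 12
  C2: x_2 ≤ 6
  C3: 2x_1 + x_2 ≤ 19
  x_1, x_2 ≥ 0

At x_1 = 6.5, x_2 = 6, compute slack b - a·x for each constraint:
  C1: 12 − 6.5 = 5.5  (slack)
  C2: 6 − 6 = 0  (binding)
  C3: 19 − 19 = 0  (binding)

Optimal: x_1 = 6.5, x_2 = 6
Binding: C2, C3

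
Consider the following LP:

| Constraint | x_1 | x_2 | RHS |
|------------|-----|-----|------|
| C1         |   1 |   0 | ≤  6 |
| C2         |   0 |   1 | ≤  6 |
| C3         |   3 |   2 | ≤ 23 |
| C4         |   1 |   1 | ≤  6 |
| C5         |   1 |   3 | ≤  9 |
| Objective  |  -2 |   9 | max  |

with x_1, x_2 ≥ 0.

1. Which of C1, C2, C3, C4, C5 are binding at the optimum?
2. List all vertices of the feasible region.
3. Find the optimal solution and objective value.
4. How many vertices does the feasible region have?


1. C5
2. (0, 0), (6, 0), (4.5, 1.5), (0, 3)
3. x_1 = 0, x_2 = 3, z = 27
4. 4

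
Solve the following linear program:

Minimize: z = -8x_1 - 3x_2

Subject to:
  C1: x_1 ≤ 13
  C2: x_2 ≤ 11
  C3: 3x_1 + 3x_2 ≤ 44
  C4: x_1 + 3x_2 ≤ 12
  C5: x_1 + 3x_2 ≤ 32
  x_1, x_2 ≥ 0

Evaluate the objective at each vertex of the feasible region:
  z(0, 0) = 0
  z(12, 0) = -96  ←
  z(0, 4) = -12
The minimum is at x_1 = 12, x_2 = 0.

x_1 = 12, x_2 = 0, z = -96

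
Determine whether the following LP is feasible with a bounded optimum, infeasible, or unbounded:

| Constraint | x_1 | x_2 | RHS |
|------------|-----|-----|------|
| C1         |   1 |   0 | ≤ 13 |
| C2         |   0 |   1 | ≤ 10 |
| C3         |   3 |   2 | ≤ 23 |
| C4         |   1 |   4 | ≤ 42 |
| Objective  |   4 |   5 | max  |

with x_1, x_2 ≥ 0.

Feasible with a bounded optimal solution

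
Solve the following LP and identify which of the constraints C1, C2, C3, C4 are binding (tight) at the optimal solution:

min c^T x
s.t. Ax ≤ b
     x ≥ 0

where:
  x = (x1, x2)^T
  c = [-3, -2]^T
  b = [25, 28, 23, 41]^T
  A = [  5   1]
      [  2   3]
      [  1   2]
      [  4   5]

At x1 = 4, x2 = 5, compute slack b - a·x for each constraint:
  C1: 25 − 25 = 0  (binding)
  C2: 28 − 23 = 5  (slack)
  C3: 23 − 14 = 9  (slack)
  C4: 41 − 41 = 0  (binding)

Optimal: x1 = 4, x2 = 5
Binding: C1, C4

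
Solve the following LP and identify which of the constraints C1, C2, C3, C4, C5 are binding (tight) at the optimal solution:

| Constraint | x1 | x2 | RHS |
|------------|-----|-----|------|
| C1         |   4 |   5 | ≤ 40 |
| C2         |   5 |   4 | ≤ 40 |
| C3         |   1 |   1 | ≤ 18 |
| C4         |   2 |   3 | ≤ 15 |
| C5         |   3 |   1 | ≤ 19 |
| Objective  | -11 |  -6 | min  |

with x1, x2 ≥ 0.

At x1 = 6, x2 = 1, compute slack b - a·x for each constraint:
  C1: 40 − 29 = 11  (slack)
  C2: 40 − 34 = 6  (slack)
  C3: 18 − 7 = 11  (slack)
  C4: 15 − 15 = 0  (binding)
  C5: 19 − 19 = 0  (binding)

Optimal: x1 = 6, x2 = 1
Binding: C4, C5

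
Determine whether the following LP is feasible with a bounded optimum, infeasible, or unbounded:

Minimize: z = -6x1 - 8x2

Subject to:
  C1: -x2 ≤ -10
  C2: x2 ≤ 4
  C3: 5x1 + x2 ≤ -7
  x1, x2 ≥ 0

Infeasible (no feasible solution exists)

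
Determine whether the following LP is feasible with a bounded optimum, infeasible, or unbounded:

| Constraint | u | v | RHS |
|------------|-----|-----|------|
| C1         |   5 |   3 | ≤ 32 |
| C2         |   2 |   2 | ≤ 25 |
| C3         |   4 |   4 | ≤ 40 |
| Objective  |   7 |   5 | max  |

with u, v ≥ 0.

Feasible with a bounded optimal solution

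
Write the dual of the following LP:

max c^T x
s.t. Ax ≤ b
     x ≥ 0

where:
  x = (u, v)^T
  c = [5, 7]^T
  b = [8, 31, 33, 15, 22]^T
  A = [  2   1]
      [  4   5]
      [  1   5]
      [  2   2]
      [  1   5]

Primal max cᵀx s.t. Ax ≤ b, x ≥ 0  →  Dual min bᵀy s.t. Aᵀy ≥ c, y ≥ 0.

Minimize: z = 8y1 + 31y2 + 33y3 + 15y4 + 22y5

Subject to:
  2y1 + 4y2 + y3 + 2y4 + y5 ≥ 5
  y1 + 5y2 + 5y3 + 2y4 + 5y5 ≥ 7
  y1, y2, y3, y4, y5 ≥ 0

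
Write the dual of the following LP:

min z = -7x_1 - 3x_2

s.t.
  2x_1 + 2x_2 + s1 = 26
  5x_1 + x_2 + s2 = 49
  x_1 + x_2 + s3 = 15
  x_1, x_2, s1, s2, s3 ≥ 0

Primal min cᵀx s.t. Ax ≤ b, x ≥ 0  →  Dual max −bᵀy s.t. Aᵀy ≥ −c, y ≥ 0.

Maximize: z = -26y1 - 49y2 - 15y3

Subject to:
  2y1 + 5y2 + y3 ≥ 7
  2y1 + y2 + y3 ≥ 3
  y1, y2, y3 ≥ 0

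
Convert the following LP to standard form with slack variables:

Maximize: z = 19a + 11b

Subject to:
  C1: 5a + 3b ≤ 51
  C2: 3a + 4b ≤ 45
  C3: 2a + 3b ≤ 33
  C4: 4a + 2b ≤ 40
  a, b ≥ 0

max z = 19a + 11b

s.t.
  5a + 3b + s1 = 51
  3a + 4b + s2 = 45
  2a + 3b + s3 = 33
  4a + 2b + s4 = 40
  a, b, s1, s2, s3, s4 ≥ 0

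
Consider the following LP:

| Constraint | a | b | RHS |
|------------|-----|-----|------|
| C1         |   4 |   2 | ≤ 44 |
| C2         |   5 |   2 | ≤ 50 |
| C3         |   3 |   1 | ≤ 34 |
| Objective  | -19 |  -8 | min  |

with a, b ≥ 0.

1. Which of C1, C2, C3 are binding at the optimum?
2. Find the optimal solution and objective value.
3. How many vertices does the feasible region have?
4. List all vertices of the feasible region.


1. C1, C2
2. a = 6, b = 10, z = -194
3. 4
4. (0, 0), (10, 0), (6, 10), (0, 22)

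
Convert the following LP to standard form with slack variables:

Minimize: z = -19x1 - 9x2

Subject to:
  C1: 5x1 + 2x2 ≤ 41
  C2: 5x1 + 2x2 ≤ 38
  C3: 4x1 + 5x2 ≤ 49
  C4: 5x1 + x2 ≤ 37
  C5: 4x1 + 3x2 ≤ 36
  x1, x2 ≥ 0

min z = -19x1 - 9x2

s.t.
  5x1 + 2x2 + s1 = 41
  5x1 + 2x2 + s2 = 38
  4x1 + 5x2 + s3 = 49
  5x1 + x2 + s4 = 37
  4x1 + 3x2 + s5 = 36
  x1, x2, s1, s2, s3, s4, s5 ≥ 0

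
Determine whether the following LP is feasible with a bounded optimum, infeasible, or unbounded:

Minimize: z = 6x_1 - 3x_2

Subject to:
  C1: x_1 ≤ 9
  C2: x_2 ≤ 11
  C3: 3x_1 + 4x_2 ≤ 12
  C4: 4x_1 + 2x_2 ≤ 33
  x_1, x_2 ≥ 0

Feasible with a bounded optimal solution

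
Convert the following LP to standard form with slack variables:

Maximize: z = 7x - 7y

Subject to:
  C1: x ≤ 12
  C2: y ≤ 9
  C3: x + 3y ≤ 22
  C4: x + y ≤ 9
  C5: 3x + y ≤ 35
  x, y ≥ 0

max z = 7x - 7y

s.t.
  x + s1 = 12
  y + s2 = 9
  x + 3y + s3 = 22
  x + y + s4 = 9
  3x + y + s5 = 35
  x, y, s1, s2, s3, s4, s5 ≥ 0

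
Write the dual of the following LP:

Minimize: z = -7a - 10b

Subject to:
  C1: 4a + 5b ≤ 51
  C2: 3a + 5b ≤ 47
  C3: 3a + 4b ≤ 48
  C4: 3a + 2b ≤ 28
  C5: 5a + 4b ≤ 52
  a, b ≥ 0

Primal min cᵀx s.t. Ax ≤ b, x ≥ 0  →  Dual max −bᵀy s.t. Aᵀy ≥ −c, y ≥ 0.

Maximize: z = -51y1 - 47y2 - 48y3 - 28y4 - 52y5

Subject to:
  4y1 + 3y2 + 3y3 + 3y4 + 5y5 ≥ 7
  5y1 + 5y2 + 4y3 + 2y4 + 4y5 ≥ 10
  y1, y2, y3, y4, y5 ≥ 0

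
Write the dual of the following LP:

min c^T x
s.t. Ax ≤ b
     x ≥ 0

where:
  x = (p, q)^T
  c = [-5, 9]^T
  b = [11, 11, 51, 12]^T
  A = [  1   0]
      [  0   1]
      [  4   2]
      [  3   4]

Primal min cᵀx s.t. Ax ≤ b, x ≥ 0  →  Dual max −bᵀy s.t. Aᵀy ≥ −c, y ≥ 0.

Maximize: z = -11y1 - 11y2 - 51y3 - 12y4

Subject to:
  y1 + 4y3 + 3y4 ≥ 5
  y2 + 2y3 + 4y4 ≥ -9
  y1, y2, y3, y4 ≥ 0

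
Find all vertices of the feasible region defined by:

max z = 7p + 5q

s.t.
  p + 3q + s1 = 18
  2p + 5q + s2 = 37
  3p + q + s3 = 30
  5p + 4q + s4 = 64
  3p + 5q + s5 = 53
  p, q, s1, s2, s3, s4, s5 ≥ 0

(0, 0), (10, 0), (9, 3), (0, 6)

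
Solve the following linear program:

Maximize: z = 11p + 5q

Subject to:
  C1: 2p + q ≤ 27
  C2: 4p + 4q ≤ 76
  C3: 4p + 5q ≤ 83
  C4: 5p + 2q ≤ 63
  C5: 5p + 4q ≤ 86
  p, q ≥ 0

Evaluate the objective at each vertex of the feasible region:
  z(0, 0) = 0
  z(12.6, 0) = 138.6
  z(9, 9) = 144  ←
  z(8.667, 9.667) = 143.7
  z(0, 16.6) = 83
The maximum is at p = 9, q = 9.

p = 9, q = 9, z = 144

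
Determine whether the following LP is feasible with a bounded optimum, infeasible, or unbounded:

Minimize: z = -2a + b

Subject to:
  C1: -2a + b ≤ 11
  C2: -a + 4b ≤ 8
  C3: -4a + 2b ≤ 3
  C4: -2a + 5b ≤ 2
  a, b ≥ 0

Unbounded (objective can decrease without bound)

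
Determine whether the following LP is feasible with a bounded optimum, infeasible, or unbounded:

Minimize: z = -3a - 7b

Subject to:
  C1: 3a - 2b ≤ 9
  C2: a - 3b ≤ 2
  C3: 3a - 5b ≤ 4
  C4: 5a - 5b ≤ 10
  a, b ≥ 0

Unbounded (objective can decrease without bound)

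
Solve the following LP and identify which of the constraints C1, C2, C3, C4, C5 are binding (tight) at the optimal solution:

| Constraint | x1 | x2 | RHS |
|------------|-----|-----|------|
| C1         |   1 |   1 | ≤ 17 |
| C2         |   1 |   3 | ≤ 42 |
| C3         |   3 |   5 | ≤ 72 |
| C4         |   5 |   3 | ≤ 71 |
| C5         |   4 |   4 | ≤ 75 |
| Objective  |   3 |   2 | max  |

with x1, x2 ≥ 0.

At x1 = 10, x2 = 7, compute slack b - a·x for each constraint:
  C1: 17 − 17 = 0  (binding)
  C2: 42 − 31 = 11  (slack)
  C3: 72 − 65 = 7  (slack)
  C4: 71 − 71 = 0  (binding)
  C5: 75 − 68 = 7  (slack)

Optimal: x1 = 10, x2 = 7
Binding: C1, C4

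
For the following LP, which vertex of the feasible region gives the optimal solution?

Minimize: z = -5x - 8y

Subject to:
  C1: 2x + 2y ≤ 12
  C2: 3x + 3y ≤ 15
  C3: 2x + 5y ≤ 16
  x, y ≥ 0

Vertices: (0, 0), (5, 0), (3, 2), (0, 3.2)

Evaluate the objective at each vertex of the feasible region:
  z(0, 0) = 0
  z(5, 0) = -25
  z(3, 2) = -31  ←
  z(0, 3.2) = -25.6
The minimum is at x = 3, y = 2.

(3, 2)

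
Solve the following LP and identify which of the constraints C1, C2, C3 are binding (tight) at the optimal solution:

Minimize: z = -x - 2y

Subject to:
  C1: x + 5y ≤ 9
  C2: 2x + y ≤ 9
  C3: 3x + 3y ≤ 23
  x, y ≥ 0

At x = 4, y = 1, compute slack b - a·x for each constraint:
  C1: 9 − 9 = 0  (binding)
  C2: 9 − 9 = 0  (binding)
  C3: 23 − 15 = 8  (slack)

Optimal: x = 4, y = 1
Binding: C1, C2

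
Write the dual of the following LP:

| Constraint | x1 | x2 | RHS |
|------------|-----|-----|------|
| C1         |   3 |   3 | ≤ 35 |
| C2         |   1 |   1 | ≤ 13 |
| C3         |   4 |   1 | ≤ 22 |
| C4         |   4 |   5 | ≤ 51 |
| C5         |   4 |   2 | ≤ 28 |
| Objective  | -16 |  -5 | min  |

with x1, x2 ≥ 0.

Primal min cᵀx s.t. Ax ≤ b, x ≥ 0  →  Dual max −bᵀy s.t. Aᵀy ≥ −c, y ≥ 0.

Maximize: z = -35y1 - 13y2 - 22y3 - 51y4 - 28y5

Subject to:
  3y1 + y2 + 4y3 + 4y4 + 4y5 ≥ 16
  3y1 + y2 + y3 + 5y4 + 2y5 ≥ 5
  y1, y2, y3, y4, y5 ≥ 0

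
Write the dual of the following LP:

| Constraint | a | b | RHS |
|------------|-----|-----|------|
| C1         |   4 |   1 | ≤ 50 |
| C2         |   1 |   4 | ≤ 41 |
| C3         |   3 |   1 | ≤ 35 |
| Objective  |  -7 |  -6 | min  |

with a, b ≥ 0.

Primal min cᵀx s.t. Ax ≤ b, x ≥ 0  →  Dual max −bᵀy s.t. Aᵀy ≥ −c, y ≥ 0.

Maximize: z = -50y1 - 41y2 - 35y3

Subject to:
  4y1 + y2 + 3y3 ≥ 7
  y1 + 4y2 + y3 ≥ 6
  y1, y2, y3 ≥ 0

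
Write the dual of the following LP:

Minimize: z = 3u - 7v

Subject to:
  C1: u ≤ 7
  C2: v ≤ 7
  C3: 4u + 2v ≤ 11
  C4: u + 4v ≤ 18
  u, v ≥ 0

Primal min cᵀx s.t. Ax ≤ b, x ≥ 0  →  Dual max −bᵀy s.t. Aᵀy ≥ −c, y ≥ 0.

Maximize: z = -7y1 - 7y2 - 11y3 - 18y4

Subject to:
  y1 + 4y3 + y4 ≥ -3
  y2 + 2y3 + 4y4 ≥ 7
  y1, y2, y3, y4 ≥ 0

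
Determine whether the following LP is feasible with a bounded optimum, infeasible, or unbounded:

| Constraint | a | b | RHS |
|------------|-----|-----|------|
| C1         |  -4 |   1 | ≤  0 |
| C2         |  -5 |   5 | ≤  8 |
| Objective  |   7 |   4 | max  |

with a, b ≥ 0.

Unbounded (objective can increase without bound)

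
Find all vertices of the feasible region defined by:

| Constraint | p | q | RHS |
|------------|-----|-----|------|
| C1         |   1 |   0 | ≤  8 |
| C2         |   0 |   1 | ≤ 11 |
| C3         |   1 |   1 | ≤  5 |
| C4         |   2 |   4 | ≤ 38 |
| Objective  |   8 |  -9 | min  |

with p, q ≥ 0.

(0, 0), (5, 0), (0, 5)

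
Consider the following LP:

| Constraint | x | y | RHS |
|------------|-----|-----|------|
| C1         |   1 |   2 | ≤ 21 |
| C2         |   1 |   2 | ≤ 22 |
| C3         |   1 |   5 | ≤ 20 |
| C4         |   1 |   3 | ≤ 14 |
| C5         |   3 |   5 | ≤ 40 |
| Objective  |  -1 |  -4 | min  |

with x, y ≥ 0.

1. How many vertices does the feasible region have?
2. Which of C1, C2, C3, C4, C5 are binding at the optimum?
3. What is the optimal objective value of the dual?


1. 5
2. C3, C4
3. -17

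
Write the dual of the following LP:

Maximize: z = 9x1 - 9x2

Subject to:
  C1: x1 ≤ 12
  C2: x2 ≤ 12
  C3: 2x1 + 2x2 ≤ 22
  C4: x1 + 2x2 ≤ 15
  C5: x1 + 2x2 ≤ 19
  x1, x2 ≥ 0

Primal max cᵀx s.t. Ax ≤ b, x ≥ 0  →  Dual min bᵀy s.t. Aᵀy ≥ c, y ≥ 0.

Minimize: z = 12y1 + 12y2 + 22y3 + 15y4 + 19y5

Subject to:
  y1 + 2y3 + y4 + y5 ≥ 9
  y2 + 2y3 + 2y4 + 2y5 ≥ -9
  y1, y2, y3, y4, y5 ≥ 0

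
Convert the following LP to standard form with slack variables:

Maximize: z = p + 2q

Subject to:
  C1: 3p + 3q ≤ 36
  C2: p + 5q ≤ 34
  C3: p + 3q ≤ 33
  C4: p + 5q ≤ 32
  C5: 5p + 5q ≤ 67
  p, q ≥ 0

max z = p + 2q

s.t.
  3p + 3q + s1 = 36
  p + 5q + s2 = 34
  p + 3q + s3 = 33
  p + 5q + s4 = 32
  5p + 5q + s5 = 67
  p, q, s1, s2, s3, s4, s5 ≥ 0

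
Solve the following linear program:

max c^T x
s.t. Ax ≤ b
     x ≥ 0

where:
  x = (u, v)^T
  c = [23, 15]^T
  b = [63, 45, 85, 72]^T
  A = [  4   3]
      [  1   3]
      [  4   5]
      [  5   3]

Evaluate the objective at each vertex of the feasible region:
  z(0, 0) = 0
  z(14.4, 0) = 331.2
  z(9, 9) = 342  ←
  z(7.5, 11) = 337.5
  z(4.286, 13.57) = 302.1
  z(0, 15) = 225
The maximum is at u = 9, v = 9.

u = 9, v = 9, z = 342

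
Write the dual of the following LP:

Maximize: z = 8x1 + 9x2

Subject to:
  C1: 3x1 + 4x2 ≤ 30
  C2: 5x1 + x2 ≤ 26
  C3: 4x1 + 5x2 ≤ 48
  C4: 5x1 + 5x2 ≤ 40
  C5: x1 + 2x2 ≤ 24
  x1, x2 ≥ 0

Primal max cᵀx s.t. Ax ≤ b, x ≥ 0  →  Dual min bᵀy s.t. Aᵀy ≥ c, y ≥ 0.

Minimize: z = 30y1 + 26y2 + 48y3 + 40y4 + 24y5

Subject to:
  3y1 + 5y2 + 4y3 + 5y4 + y5 ≥ 8
  4y1 + y2 + 5y3 + 5y4 + 2y5 ≥ 9
  y1, y2, y3, y4, y5 ≥ 0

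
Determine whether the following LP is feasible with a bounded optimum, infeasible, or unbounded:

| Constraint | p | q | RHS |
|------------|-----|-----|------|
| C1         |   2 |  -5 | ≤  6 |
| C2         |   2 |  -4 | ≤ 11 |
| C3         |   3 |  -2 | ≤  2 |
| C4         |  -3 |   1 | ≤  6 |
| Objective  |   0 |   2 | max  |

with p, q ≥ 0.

Unbounded (objective can increase without bound)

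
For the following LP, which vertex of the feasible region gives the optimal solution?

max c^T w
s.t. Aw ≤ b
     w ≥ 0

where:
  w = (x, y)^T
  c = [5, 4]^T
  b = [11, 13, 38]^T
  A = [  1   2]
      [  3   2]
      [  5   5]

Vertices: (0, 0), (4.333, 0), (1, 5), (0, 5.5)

Evaluate the objective at each vertex of the feasible region:
  z(0, 0) = 0
  z(4.333, 0) = 21.67
  z(1, 5) = 25  ←
  z(0, 5.5) = 22
The maximum is at x = 1, y = 5.

(1, 5)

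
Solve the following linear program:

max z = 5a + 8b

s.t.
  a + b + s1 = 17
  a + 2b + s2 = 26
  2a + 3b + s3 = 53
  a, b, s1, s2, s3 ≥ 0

Evaluate the objective at each vertex of the feasible region:
  z(0, 0) = 0
  z(17, 0) = 85
  z(8, 9) = 112  ←
  z(0, 13) = 104
The maximum is at a = 8, b = 9.

a = 8, b = 9, z = 112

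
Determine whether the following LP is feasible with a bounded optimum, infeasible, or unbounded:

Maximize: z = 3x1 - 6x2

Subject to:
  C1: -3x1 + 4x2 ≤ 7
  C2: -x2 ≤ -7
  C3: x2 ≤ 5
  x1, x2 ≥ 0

Infeasible (no feasible solution exists)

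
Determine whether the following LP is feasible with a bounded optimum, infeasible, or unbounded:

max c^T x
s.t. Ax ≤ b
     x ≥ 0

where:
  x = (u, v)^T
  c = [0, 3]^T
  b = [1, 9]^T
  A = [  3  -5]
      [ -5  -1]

Unbounded (objective can increase without bound)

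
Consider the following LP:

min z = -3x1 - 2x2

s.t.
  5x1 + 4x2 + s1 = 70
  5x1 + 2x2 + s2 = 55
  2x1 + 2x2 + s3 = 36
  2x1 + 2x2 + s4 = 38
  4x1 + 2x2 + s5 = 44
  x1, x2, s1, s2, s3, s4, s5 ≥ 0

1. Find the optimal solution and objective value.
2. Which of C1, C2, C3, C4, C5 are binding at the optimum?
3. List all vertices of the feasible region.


1. x1 = 6, x2 = 10, z = -38
2. C1, C5
3. (0, 0), (11, 0), (6, 10), (0, 17.5)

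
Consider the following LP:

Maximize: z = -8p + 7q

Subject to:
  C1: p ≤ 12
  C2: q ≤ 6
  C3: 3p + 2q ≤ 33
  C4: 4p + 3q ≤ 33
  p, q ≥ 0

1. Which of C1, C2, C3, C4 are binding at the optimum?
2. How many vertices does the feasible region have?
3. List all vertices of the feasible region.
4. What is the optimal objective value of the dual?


1. C2
2. 4
3. (0, 0), (8.25, 0), (3.75, 6), (0, 6)
4. 42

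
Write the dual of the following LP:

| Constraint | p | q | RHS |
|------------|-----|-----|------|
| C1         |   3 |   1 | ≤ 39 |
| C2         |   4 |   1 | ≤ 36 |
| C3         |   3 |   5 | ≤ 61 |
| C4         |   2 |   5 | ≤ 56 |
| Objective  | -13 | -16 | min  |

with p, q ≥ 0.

Primal min cᵀx s.t. Ax ≤ b, x ≥ 0  →  Dual max −bᵀy s.t. Aᵀy ≥ −c, y ≥ 0.

Maximize: z = -39y1 - 36y2 - 61y3 - 56y4

Subject to:
  3y1 + 4y2 + 3y3 + 2y4 ≥ 13
  y1 + y2 + 5y3 + 5y4 ≥ 16
  y1, y2, y3, y4 ≥ 0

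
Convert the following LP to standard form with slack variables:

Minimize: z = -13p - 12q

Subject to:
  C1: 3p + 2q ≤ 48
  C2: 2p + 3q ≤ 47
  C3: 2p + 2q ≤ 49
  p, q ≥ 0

min z = -13p - 12q

s.t.
  3p + 2q + s1 = 48
  2p + 3q + s2 = 47
  2p + 2q + s3 = 49
  p, q, s1, s2, s3 ≥ 0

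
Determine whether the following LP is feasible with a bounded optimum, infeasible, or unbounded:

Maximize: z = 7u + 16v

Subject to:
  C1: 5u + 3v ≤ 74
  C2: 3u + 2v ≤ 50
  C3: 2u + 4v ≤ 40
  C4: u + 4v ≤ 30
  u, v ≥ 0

Feasible with a bounded optimal solution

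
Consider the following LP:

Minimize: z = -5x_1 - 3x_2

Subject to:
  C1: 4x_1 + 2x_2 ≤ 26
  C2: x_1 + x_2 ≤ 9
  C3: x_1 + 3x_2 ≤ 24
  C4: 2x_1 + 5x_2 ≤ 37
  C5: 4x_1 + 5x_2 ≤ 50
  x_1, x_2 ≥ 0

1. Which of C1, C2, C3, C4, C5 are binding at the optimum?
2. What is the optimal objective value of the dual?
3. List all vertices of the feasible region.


1. C1, C2
2. -35
3. (0, 0), (6.5, 0), (4, 5), (2.667, 6.333), (0, 7.4)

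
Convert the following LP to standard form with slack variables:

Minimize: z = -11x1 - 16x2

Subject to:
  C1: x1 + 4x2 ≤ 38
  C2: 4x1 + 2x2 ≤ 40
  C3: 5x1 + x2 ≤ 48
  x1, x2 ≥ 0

min z = -11x1 - 16x2

s.t.
  x1 + 4x2 + s1 = 38
  4x1 + 2x2 + s2 = 40
  5x1 + x2 + s3 = 48
  x1, x2, s1, s2, s3 ≥ 0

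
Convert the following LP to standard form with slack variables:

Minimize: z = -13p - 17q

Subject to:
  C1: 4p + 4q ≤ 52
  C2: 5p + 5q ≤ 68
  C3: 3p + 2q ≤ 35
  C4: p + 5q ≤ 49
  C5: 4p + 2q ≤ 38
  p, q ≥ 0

min z = -13p - 17q

s.t.
  4p + 4q + s1 = 52
  5p + 5q + s2 = 68
  3p + 2q + s3 = 35
  p + 5q + s4 = 49
  4p + 2q + s5 = 38
  p, q, s1, s2, s3, s4, s5 ≥ 0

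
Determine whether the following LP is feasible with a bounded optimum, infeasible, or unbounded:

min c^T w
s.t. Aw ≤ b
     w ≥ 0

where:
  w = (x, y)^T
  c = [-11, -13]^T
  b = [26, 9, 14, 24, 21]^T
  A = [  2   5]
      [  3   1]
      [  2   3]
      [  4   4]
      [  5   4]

Feasible with a bounded optimal solution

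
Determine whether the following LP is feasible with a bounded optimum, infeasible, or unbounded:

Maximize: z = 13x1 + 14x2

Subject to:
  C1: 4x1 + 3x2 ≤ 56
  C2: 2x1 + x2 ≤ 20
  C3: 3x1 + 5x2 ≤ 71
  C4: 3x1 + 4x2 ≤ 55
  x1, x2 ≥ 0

Feasible with a bounded optimal solution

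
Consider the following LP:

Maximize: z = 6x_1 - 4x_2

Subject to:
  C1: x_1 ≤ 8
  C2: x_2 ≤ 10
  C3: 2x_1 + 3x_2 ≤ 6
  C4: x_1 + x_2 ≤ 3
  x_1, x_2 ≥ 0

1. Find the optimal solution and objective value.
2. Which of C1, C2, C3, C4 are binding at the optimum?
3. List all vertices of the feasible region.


1. x_1 = 3, x_2 = 0, z = 18
2. C3, C4
3. (0, 0), (3, 0), (0, 2)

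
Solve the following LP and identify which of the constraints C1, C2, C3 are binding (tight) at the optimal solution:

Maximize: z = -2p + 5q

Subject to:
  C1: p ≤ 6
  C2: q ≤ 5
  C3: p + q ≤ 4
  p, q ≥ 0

At p = 0, q = 4, compute slack b - a·x for each constraint:
  C1: 6 − 0 = 6  (slack)
  C2: 5 − 4 = 1  (slack)
  C3: 4 − 4 = 0  (binding)

Optimal: p = 0, q = 4
Binding: C3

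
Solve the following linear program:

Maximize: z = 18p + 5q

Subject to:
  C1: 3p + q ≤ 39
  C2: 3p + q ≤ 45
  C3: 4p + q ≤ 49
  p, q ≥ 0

Evaluate the objective at each vertex of the feasible region:
  z(0, 0) = 0
  z(12.25, 0) = 220.5
  z(10, 9) = 225  ←
  z(0, 39) = 195
The maximum is at p = 10, q = 9.

p = 10, q = 9, z = 225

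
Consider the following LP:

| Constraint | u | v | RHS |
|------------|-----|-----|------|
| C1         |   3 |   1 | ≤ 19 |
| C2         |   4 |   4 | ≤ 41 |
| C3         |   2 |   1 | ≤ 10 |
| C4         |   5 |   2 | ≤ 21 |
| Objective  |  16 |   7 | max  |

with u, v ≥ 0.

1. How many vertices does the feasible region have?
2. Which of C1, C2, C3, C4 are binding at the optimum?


1. 4
2. C3, C4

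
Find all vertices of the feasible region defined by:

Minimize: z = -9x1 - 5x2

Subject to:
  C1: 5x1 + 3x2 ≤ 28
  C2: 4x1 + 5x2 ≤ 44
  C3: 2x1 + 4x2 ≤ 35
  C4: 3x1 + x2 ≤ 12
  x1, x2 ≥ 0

(0, 0), (4, 0), (2, 6), (0.6154, 8.308), (0.1667, 8.667), (0, 8.75)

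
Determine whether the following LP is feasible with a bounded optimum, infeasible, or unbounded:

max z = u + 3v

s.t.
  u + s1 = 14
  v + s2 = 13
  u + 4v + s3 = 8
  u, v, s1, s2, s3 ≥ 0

Feasible with a bounded optimal solution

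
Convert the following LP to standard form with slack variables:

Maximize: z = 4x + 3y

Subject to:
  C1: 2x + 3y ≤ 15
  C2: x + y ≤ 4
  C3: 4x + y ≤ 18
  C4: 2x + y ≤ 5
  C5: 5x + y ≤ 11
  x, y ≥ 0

max z = 4x + 3y

s.t.
  2x + 3y + s1 = 15
  x + y + s2 = 4
  4x + y + s3 = 18
  2x + y + s4 = 5
  5x + y + s5 = 11
  x, y, s1, s2, s3, s4, s5 ≥ 0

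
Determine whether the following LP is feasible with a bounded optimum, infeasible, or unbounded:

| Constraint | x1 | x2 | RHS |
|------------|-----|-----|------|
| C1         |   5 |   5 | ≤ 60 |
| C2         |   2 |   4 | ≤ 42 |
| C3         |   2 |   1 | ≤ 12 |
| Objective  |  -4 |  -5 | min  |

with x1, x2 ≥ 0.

Feasible with a bounded optimal solution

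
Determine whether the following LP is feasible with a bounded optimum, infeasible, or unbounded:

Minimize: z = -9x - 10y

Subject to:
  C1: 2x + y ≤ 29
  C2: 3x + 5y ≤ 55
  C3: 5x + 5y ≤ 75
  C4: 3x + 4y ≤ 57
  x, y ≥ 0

Feasible with a bounded optimal solution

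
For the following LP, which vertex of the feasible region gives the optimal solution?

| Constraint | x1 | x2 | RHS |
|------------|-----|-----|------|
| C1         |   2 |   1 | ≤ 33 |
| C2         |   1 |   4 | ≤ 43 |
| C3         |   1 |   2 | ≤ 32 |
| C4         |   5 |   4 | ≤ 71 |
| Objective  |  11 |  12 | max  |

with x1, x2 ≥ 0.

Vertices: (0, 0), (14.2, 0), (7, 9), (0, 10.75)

Evaluate the objective at each vertex of the feasible region:
  z(0, 0) = 0
  z(14.2, 0) = 156.2
  z(7, 9) = 185  ←
  z(0, 10.75) = 129
The maximum is at x1 = 7, x2 = 9.

(7, 9)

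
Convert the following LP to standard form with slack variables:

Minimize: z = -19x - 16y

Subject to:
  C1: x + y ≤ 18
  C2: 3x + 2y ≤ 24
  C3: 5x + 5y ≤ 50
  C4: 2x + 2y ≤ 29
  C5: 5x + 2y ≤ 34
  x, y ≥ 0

min z = -19x - 16y

s.t.
  x + y + s1 = 18
  3x + 2y + s2 = 24
  5x + 5y + s3 = 50
  2x + 2y + s4 = 29
  5x + 2y + s5 = 34
  x, y, s1, s2, s3, s4, s5 ≥ 0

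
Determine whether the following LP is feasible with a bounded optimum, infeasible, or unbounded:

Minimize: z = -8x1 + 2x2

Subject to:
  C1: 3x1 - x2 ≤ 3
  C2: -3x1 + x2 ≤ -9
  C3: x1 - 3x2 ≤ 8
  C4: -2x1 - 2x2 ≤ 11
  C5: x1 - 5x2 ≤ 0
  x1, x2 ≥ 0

Infeasible (no feasible solution exists)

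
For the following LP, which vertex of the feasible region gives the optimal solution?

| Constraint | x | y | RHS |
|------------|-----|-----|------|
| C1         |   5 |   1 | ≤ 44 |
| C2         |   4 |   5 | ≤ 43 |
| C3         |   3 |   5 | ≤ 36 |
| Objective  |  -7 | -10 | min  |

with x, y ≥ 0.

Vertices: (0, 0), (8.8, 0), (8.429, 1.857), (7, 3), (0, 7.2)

Evaluate the objective at each vertex of the feasible region:
  z(0, 0) = 0
  z(8.8, 0) = -61.6
  z(8.429, 1.857) = -77.57
  z(7, 3) = -79  ←
  z(0, 7.2) = -72
The minimum is at x = 7, y = 3.

(7, 3)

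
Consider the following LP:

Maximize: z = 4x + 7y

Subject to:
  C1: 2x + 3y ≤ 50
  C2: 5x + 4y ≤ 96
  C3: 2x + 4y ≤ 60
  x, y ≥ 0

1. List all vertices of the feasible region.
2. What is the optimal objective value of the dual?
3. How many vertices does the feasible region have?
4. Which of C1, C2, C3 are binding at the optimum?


1. (0, 0), (19.2, 0), (12.57, 8.286), (10, 10), (0, 15)
2. 110
3. 5
4. C1, C3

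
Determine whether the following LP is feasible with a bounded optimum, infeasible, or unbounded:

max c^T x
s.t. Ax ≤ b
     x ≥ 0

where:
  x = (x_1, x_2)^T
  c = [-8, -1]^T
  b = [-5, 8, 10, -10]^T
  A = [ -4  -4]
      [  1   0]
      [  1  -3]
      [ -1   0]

Infeasible (no feasible solution exists)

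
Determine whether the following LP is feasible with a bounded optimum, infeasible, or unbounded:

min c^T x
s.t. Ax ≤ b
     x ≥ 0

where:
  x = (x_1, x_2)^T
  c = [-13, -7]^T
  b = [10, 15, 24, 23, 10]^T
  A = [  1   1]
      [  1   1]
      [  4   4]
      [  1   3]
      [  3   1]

Feasible with a bounded optimal solution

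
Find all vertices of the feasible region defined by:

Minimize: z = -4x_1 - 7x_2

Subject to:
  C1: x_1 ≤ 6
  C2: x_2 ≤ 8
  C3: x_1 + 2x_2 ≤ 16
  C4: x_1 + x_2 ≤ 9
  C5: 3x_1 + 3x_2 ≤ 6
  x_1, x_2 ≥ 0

(0, 0), (2, 0), (0, 2)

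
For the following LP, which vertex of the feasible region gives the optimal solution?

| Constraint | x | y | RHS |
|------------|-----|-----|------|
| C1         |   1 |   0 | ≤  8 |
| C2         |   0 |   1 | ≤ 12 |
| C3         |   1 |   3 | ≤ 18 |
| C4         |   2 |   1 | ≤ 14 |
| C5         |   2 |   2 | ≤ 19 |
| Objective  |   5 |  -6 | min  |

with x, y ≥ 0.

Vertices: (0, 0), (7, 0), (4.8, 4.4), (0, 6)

Evaluate the objective at each vertex of the feasible region:
  z(0, 0) = 0
  z(7, 0) = 35
  z(4.8, 4.4) = -2.4
  z(0, 6) = -36  ←
The minimum is at x = 0, y = 6.

(0, 6)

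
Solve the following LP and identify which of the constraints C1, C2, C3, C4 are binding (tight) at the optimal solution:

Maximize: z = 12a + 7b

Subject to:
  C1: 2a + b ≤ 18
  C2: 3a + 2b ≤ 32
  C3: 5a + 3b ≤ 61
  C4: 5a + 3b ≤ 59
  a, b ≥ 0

At a = 4, b = 10, compute slack b - a·x for each constraint:
  C1: 18 − 18 = 0  (binding)
  C2: 32 − 32 = 0  (binding)
  C3: 61 − 50 = 11  (slack)
  C4: 59 − 50 = 9  (slack)

Optimal: a = 4, b = 10
Binding: C1, C2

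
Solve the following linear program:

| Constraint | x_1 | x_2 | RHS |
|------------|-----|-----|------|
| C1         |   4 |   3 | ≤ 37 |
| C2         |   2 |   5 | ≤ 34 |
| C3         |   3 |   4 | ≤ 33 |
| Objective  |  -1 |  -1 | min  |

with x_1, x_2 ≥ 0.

Evaluate the objective at each vertex of the feasible region:
  z(0, 0) = 0
  z(9.25, 0) = -9.25
  z(7, 3) = -10  ←
  z(4.143, 5.143) = -9.286
  z(0, 6.8) = -6.8
The minimum is at x_1 = 7, x_2 = 3.

x_1 = 7, x_2 = 3, z = -10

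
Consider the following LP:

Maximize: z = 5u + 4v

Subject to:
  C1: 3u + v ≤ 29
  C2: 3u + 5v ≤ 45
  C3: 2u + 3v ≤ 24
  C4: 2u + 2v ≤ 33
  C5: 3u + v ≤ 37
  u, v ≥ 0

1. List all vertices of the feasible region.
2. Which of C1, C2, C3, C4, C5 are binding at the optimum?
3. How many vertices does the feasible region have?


1. (0, 0), (9.667, 0), (9, 2), (0, 8)
2. C1, C3
3. 4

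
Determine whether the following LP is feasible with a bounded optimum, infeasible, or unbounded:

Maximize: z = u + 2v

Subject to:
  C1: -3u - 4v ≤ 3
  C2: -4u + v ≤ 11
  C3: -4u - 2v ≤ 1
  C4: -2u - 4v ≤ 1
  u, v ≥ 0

Unbounded (objective can increase without bound)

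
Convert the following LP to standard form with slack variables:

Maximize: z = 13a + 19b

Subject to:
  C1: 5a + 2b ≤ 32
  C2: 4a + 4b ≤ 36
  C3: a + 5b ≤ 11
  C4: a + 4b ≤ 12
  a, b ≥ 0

max z = 13a + 19b

s.t.
  5a + 2b + s1 = 32
  4a + 4b + s2 = 36
  a + 5b + s3 = 11
  a + 4b + s4 = 12
  a, b, s1, s2, s3, s4 ≥ 0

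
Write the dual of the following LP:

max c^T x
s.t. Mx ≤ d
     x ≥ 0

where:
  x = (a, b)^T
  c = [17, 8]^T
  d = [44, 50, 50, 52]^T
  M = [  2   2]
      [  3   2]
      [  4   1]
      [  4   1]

Primal max cᵀx s.t. Ax ≤ b, x ≥ 0  →  Dual min bᵀy s.t. Aᵀy ≥ c, y ≥ 0.

Minimize: z = 44y1 + 50y2 + 50y3 + 52y4

Subject to:
  2y1 + 3y2 + 4y3 + 4y4 ≥ 17
  2y1 + 2y2 + y3 + y4 ≥ 8
  y1, y2, y3, y4 ≥ 0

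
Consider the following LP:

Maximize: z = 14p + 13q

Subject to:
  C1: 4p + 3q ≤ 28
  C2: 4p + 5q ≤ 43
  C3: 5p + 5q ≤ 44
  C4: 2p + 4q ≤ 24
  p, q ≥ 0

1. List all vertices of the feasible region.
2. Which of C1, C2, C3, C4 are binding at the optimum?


1. (0, 0), (7, 0), (4, 4), (0, 6)
2. C1, C4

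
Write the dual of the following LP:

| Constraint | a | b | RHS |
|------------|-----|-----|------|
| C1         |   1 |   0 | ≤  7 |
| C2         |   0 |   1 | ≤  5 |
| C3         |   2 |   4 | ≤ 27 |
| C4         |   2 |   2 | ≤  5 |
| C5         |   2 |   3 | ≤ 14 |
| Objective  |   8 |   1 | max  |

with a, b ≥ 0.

Primal max cᵀx s.t. Ax ≤ b, x ≥ 0  →  Dual min bᵀy s.t. Aᵀy ≥ c, y ≥ 0.

Minimize: z = 7y1 + 5y2 + 27y3 + 5y4 + 14y5

Subject to:
  y1 + 2y3 + 2y4 + 2y5 ≥ 8
  y2 + 4y3 + 2y4 + 3y5 ≥ 1
  y1, y2, y3, y4, y5 ≥ 0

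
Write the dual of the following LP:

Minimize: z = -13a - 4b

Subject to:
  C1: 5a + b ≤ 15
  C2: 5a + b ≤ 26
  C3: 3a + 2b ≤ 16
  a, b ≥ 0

Primal min cᵀx s.t. Ax ≤ b, x ≥ 0  →  Dual max −bᵀy s.t. Aᵀy ≥ −c, y ≥ 0.

Maximize: z = -15y1 - 26y2 - 16y3

Subject to:
  5y1 + 5y2 + 3y3 ≥ 13
  y1 + y2 + 2y3 ≥ 4
  y1, y2, y3 ≥ 0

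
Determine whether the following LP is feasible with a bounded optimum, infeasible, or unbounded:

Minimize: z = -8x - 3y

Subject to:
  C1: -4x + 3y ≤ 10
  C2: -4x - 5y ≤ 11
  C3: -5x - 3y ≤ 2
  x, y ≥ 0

Unbounded (objective can decrease without bound)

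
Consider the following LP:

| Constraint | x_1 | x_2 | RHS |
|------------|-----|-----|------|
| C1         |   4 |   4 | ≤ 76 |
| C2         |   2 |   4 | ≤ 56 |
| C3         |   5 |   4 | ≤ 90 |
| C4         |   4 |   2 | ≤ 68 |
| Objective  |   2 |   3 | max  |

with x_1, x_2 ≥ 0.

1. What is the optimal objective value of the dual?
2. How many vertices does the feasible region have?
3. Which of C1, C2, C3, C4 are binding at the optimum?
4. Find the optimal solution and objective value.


1. 47
2. 6
3. C1, C2
4. x_1 = 10, x_2 = 9, z = 47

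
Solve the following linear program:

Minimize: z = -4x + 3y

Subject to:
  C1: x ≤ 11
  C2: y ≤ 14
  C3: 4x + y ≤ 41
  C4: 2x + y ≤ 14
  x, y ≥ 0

Evaluate the objective at each vertex of the feasible region:
  z(0, 0) = 0
  z(7, 0) = -28  ←
  z(0, 14) = 42
The minimum is at x = 7, y = 0.

x = 7, y = 0, z = -28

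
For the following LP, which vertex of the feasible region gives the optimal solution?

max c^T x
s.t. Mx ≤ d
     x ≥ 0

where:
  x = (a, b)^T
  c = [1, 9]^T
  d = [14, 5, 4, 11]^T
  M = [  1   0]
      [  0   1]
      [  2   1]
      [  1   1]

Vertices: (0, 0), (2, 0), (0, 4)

Evaluate the objective at each vertex of the feasible region:
  z(0, 0) = 0
  z(2, 0) = 2
  z(0, 4) = 36  ←
The maximum is at a = 0, b = 4.

(0, 4)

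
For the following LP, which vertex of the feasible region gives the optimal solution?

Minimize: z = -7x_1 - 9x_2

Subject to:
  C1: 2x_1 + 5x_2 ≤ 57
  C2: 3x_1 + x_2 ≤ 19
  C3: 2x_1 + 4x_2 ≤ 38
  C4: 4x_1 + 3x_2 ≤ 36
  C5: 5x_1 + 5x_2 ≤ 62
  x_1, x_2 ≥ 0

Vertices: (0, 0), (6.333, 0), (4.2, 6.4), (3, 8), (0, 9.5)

Evaluate the objective at each vertex of the feasible region:
  z(0, 0) = 0
  z(6.333, 0) = -44.33
  z(4.2, 6.4) = -87
  z(3, 8) = -93  ←
  z(0, 9.5) = -85.5
The minimum is at x_1 = 3, x_2 = 8.

(3, 8)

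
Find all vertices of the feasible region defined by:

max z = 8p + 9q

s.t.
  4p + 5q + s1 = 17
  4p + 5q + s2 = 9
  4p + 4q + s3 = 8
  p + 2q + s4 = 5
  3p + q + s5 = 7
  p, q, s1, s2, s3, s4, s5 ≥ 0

(0, 0), (2, 0), (1, 1), (0, 1.8)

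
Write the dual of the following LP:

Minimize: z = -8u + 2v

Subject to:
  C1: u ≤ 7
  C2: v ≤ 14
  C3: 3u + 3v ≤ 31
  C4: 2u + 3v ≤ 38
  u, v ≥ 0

Primal min cᵀx s.t. Ax ≤ b, x ≥ 0  →  Dual max −bᵀy s.t. Aᵀy ≥ −c, y ≥ 0.

Maximize: z = -7y1 - 14y2 - 31y3 - 38y4

Subject to:
  y1 + 3y3 + 2y4 ≥ 8
  y2 + 3y3 + 3y4 ≥ -2
  y1, y2, y3, y4 ≥ 0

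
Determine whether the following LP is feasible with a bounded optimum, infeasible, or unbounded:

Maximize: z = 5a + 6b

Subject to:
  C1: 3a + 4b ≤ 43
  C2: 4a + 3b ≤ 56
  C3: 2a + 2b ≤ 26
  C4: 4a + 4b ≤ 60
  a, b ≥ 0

Feasible with a bounded optimal solution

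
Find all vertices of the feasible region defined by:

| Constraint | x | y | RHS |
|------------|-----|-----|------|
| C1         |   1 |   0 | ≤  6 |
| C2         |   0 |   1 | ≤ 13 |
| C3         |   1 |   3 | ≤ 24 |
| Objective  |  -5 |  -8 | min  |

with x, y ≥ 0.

(0, 0), (6, 0), (6, 6), (0, 8)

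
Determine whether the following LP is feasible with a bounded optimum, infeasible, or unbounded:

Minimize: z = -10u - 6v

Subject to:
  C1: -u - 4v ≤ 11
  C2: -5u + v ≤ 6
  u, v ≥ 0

Unbounded (objective can decrease without bound)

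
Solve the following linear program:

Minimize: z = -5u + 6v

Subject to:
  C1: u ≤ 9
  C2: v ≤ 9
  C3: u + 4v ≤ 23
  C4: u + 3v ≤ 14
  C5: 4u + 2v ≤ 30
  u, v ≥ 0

Evaluate the objective at each vertex of the feasible region:
  z(0, 0) = 0
  z(7.5, 0) = -37.5  ←
  z(6.2, 2.6) = -15.4
  z(0, 4.667) = 28
The minimum is at u = 7.5, v = 0.

u = 7.5, v = 0, z = -37.5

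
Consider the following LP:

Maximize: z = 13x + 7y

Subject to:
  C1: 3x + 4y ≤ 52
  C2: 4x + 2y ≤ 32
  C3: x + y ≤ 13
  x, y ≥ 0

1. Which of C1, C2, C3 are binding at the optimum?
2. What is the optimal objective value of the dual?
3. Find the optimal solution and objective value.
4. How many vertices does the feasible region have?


1. C2, C3
2. 109
3. x = 3, y = 10, z = 109
4. 4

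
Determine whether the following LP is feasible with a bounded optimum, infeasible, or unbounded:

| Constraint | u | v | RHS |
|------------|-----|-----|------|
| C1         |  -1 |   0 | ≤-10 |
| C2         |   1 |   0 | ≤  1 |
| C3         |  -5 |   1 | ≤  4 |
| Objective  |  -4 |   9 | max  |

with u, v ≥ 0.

Infeasible (no feasible solution exists)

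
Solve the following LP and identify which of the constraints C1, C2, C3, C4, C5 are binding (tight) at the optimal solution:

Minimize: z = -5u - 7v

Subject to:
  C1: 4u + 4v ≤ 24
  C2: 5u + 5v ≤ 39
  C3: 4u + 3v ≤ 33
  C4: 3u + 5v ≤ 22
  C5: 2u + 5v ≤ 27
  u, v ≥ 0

At u = 4, v = 2, compute slack b - a·x for each constraint:
  C1: 24 − 24 = 0  (binding)
  C2: 39 − 30 = 9  (slack)
  C3: 33 − 22 = 11  (slack)
  C4: 22 − 22 = 0  (binding)
  C5: 27 − 18 = 9  (slack)

Optimal: u = 4, v = 2
Binding: C1, C4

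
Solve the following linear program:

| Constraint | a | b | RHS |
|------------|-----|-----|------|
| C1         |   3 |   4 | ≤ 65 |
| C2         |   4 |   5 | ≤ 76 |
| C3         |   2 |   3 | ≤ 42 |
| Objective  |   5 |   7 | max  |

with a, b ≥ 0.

Evaluate the objective at each vertex of the feasible region:
  z(0, 0) = 0
  z(19, 0) = 95
  z(9, 8) = 101  ←
  z(0, 14) = 98
The maximum is at a = 9, b = 8.

a = 9, b = 8, z = 101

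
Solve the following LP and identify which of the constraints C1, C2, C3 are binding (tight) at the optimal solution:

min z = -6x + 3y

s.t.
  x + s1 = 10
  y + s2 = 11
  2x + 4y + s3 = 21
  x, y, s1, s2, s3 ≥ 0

At x = 10, y = 0, compute slack b - a·x for each constraint:
  C1: 10 − 10 = 0  (binding)
  C2: 11 − 0 = 11  (slack)
  C3: 21 − 20 = 1  (slack)

Optimal: x = 10, y = 0
Binding: C1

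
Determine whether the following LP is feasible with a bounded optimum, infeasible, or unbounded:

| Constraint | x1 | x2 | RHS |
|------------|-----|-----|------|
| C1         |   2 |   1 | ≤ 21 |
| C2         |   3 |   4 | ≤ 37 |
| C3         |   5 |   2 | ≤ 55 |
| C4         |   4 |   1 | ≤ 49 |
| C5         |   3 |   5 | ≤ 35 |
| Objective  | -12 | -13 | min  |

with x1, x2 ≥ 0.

Feasible with a bounded optimal solution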